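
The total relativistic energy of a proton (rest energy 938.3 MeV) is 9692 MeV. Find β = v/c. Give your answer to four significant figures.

γ = E/(mc²) = 9692/938.3 = 10.329.
β = √(1 − 1/γ²) = √(1 − 0.0093731) = √0.9906269 = 0.9953.

0.9953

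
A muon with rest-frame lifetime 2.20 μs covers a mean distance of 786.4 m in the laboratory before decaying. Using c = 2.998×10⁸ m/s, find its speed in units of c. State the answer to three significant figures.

0.766c

Let x = d/(cτ) = 786.4 m / (2.998×10⁸ m/s × 2.200×10^-6 s) = 1.1923. Since d = βγcτ, x = βγ = β/√(1−β²).
Solving: β² = x²/(1+x²) = 1.42158/2.42158 = 0.587046, so β = 0.766.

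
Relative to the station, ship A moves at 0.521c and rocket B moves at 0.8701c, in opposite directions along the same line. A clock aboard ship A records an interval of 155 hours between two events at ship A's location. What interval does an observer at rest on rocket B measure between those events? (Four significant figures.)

535.5 hours

The velocity of ship A relative to rocket B is (0.521 + 0.8701)c / (1 + 0.521×0.8701) = 0.95719c; relative speed 0.95719c.
γ for this relative speed: γ = 1/√(1 − 0.916213) = 3.4547.
Ship A's interval is proper; time dilation gives Δt_B = γΔτ = 3.4547 × 155 hours = 535.5 hours.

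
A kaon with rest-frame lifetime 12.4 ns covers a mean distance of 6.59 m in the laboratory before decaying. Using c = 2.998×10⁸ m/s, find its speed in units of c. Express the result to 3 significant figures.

0.871c

Lab distance = (lab lifetime)·v = γτ·βc, so βγ = d/(cτ) = 6.590/(2.998×10⁸ × 1.240×10^-8) = 1.7727.
With βγ = 1.7727: γ² = 1 + (βγ)² = 4.14247, and β = (βγ)/γ = 1.7727/2.03531 = 0.871.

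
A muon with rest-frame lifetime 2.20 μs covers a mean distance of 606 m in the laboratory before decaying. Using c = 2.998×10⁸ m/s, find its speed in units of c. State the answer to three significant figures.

Lab distance = (lab lifetime)·v = γτ·βc, so βγ = d/(cτ) = 606.0/(2.998×10⁸ × 2.200×10^-6) = 0.91879.
With βγ = 0.91879: γ² = 1 + (βγ)² = 1.844175, and β = (βγ)/γ = 0.91879/1.358 = 0.677.

0.677c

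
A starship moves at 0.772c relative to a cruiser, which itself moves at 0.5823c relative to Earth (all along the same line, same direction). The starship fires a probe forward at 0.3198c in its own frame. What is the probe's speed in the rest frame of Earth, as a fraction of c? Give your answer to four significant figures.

0.9656c

Compose velocities in two stages. Stage 1 (into S'): u₁ = (0.3198+0.772)/(1+0.3198×0.772) = 0.87562.
Stage 2 (into S): u = (0.87562+0.5823)/(1+0.87562×0.5823) = 0.96559, so the speed is 0.9656c.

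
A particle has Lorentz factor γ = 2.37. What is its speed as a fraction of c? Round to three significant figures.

0.907c

β = √(1 − 1/γ²) = √(1 − 1/5.6169) = √0.821966 = 0.907.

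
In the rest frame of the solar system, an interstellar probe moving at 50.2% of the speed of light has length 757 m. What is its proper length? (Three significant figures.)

875 m

With β = 0.502, γ = 1/√(1 − 0.502²) = 1/√0.747996 = 1.1562.
Proper length: L₀ = γ·L = 1.1562 × 757 = 875 m.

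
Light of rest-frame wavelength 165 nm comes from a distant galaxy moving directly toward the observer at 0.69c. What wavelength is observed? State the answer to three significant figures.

Relativistic Doppler for wavelength: λ_obs = λ_src · √((1−β)/(1+β)).
With β = 0.69: factor = √(0.31/1.69) = 0.42829.
λ_obs = 165 × 0.42829 = 70.7 nm.

70.7 nm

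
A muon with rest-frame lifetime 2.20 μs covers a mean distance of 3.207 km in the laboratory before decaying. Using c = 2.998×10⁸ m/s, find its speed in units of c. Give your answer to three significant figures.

Let x = d/(cτ) = 3207 m / (2.998×10⁸ m/s × 2.200×10^-6 s) = 4.8623. Since d = βγcτ, x = βγ = β/√(1−β²).
Solving: β² = x²/(1+x²) = 23.642/24.642 = 0.959419, so β = 0.979.

0.979c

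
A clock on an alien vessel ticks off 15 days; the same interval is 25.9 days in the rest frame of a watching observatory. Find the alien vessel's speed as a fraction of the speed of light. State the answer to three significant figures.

0.815c

γ = Δt/Δτ = 25.9/15 = 1.7267.
β = √(1 − 1/γ²) = √(1 − 0.335402) = √0.664598 = 0.815.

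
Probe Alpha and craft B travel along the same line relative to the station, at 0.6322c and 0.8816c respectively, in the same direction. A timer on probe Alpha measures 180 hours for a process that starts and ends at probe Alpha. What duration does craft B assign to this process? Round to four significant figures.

Transform probe Alpha's velocity into craft B's frame: (0.6322 − 0.8816)/(1 − 0.6322·0.8816) = −0.2494/0.44265248, so the relative speed is 0.56342c.
γ for this relative speed: γ = 1/√(1 − 0.317442) = 1.2104.
The clock on probe Alpha records proper time, so craft B measures Δt = γΔτ = 1.2104 × 180 = 217.9 hours.

217.9 hours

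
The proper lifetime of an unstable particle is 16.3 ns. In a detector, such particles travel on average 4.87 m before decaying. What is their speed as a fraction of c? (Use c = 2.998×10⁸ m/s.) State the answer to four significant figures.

0.7059c

Lab distance = (lab lifetime)·v = γτ·βc, so βγ = d/(cτ) = 4.870/(2.998×10⁸ × 1.630×10^-8) = 0.99657.
With βγ = 0.99657: γ² = 1 + (βγ)² = 1.993152, and β = (βγ)/γ = 0.99657/1.41179 = 0.7059.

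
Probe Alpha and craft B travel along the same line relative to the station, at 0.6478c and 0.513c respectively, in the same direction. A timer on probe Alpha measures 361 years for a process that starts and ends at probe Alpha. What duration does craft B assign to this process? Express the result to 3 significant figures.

Transform probe Alpha's velocity into craft B's frame: (0.6478 − 0.513)/(1 − 0.6478·0.513) = 0.1348/0.6676786, so the relative speed is 0.20189c.
At |u| = 0.20189c, γ = (1 − 0.0407596)^(−1/2) = 1.021.
The clock on probe Alpha records proper time, so craft B measures Δt = γΔτ = 1.021 × 361 = 369 years.

369 years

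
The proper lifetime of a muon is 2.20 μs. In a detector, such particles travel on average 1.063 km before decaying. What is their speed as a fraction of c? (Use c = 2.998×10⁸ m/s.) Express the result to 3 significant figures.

0.850c

Let x = d/(cτ) = 1063 m / (2.998×10⁸ m/s × 2.200×10^-6 s) = 1.6117. Since d = βγcτ, x = βγ = β/√(1−β²).
Solving: β² = x²/(1+x²) = 2.59758/3.59758 = 0.722035, so β = 0.850.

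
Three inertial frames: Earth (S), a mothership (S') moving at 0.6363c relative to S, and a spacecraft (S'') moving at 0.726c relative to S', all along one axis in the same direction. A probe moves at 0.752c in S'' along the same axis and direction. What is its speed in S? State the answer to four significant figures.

0.9901c

Apply u = (u'+v)/(1+u'v) twice. Probe in the mothership frame: (0.752+0.726)/(1+0.752·0.726) = 1.478/1.545952 = 0.95605c.
That velocity, transformed to the rest frame of Earth: (0.95605+0.6363)/(1+0.95605·0.6363) = 1.59235/1.608334615 = 0.99006c.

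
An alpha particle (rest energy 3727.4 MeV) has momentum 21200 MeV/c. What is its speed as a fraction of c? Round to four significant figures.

0.9849c

βγ = pc/(mc²) = 21200/3727.4 = 5.6876.
Since γ² = 1 + (βγ)² = 33.3488, γ = √33.3488 = 5.77484, and β = (βγ)/γ = 5.6876/5.77484 = 0.9849.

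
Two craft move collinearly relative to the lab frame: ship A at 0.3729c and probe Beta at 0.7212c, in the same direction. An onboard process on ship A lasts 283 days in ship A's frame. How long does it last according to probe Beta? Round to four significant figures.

Transform ship A's velocity into probe Beta's frame: (0.3729 − 0.7212)/(1 − 0.3729·0.7212) = −0.3483/0.73106452, so the relative speed is 0.47643c.
γ for this relative speed: γ = 1/√(1 − 0.226986) = 1.1374.
Ship A's interval is proper; time dilation gives Δt_B = γΔτ = 1.1374 × 283 days = 321.9 days.

321.9 days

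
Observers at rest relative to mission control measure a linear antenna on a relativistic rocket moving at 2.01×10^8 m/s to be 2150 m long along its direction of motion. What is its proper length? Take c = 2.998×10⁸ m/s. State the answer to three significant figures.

β = v/c = (2.01×10^8 m/s)/(2.998×10⁸ m/s) = 0.670447.
β² = 0.4494992, so γ = 1/√0.5505008 = 1.3478.
Proper length: L₀ = γ·L = 1.3478 × 2150 = 2900 m.

2900 m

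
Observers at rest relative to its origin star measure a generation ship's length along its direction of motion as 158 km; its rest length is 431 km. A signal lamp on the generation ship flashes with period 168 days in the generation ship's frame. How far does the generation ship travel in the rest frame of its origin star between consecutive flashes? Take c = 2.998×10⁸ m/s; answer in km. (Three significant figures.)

1.10×10^13 km

From L = L₀/γ: γ = 431/158 = 2.72785.
β = √(1 − 1/γ²) = 0.93038. Lab-frame period = γτ = 2.72785×168 days = 458.28 days. Distance = βc × γτ = 0.93038 × 2.998×10⁸ m/s × 39595392 s = 1.1044×10^16 m = 1.10×10^13 km.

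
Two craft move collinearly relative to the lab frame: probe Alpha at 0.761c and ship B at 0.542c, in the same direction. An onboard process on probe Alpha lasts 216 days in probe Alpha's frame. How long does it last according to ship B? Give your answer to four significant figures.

Transform probe Alpha's velocity into ship B's frame: (0.761 − 0.542)/(1 − 0.761·0.542) = 0.219/0.587538, so the relative speed is 0.37274c.
γ for this relative speed: γ = 1/√(1 − 0.138935) = 1.0777.
The clock on probe Alpha records proper time, so ship B measures Δt = γΔτ = 1.0777 × 216 = 232.8 days.

232.8 days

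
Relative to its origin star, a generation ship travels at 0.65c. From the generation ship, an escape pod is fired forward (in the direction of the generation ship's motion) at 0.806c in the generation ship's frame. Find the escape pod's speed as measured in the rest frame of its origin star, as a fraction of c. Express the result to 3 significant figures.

In units of c, u = (u' + v)/(1 + u'v) with u' = 0.806 and v = 0.65.
Numerator: 0.806 + 0.65 = 1.456. Denominator: 1 + (0.806)(0.65) = 1.5239.
u = 1.456/1.5239 = 0.95544, so the speed is 0.955c.

0.955c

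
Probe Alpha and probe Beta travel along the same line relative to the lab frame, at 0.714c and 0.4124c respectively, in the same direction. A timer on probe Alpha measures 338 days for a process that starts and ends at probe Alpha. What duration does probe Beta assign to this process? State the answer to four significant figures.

373.9 days

The velocity of probe Alpha relative to probe Beta is (0.714 − 0.4124)c / (1 − 0.714×0.4124) = 0.42747c; relative speed 0.42747c.
γ for this relative speed: γ = 1/√(1 − 0.182731) = 1.1062.
Probe Alpha's interval is proper; time dilation gives Δt_B = γΔτ = 1.1062 × 338 days = 373.9 days.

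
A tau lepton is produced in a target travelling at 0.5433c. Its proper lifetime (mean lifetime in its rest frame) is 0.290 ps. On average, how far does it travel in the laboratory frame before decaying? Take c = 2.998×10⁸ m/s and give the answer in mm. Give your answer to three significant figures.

0.0563 mm

β² = 0.29517489, so γ = 1/√0.70482511 = 1.1911.
Lab-frame lifetime: Δt = γτ = 1.1911 × 0.290 ps = 0.34542 ps.
Distance: d = vΔt = 0.5433 × 2.998×10⁸ m/s × 3.4542×10^-13 s = 5.63×10^-5 m = 0.0563 mm.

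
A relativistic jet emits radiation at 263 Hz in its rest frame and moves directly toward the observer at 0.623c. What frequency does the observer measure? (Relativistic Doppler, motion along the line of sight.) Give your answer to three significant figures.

Relativistic Doppler (source moving toward): f_obs = f_src · √((1+β)/(1−β)).
With β = 0.623: factor = √(1.623/0.377) = 2.0749.
f_obs = 263 × 2.0749 = 546 Hz.

546 Hz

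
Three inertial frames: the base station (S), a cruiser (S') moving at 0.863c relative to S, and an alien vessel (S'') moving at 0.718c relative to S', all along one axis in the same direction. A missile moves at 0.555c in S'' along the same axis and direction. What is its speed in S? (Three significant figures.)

0.993c

Apply u = (u'+v)/(1+u'v) twice. Missile in the cruiser frame: (0.555+0.718)/(1+0.555·0.718) = 1.273/1.39849 = 0.91027c.
That velocity, transformed to the rest frame of the base station: (0.91027+0.863)/(1+0.91027·0.863) = 1.77327/1.78556301 = 0.99312c.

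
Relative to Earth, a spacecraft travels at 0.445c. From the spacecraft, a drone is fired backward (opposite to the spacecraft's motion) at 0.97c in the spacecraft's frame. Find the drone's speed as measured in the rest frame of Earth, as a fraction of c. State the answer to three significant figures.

0.924c

In units of c, u = (u' + v)/(1 + u'v) with u' = −0.97 and v = 0.445.
Numerator: −0.97 + 0.445 = −0.525. Denominator: 1 + (−0.97)(0.445) = 0.56835.
u = −0.525/0.56835 = −0.92373, so the speed is 0.924c.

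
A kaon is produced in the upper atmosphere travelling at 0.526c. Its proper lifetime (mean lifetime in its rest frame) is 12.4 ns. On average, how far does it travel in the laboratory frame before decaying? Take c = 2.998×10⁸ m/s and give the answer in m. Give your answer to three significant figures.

2.30 m

Lorentz factor: γ = (1 − 0.276676)^(−1/2) = 1.1758.
Lab-frame lifetime: Δt = γτ = 1.1758 × 12.4 ns = 14.58 ns.
Distance: d = vΔt = 0.526 × 2.998×10⁸ m/s × 1.4580×10^-8 s = 2.30 m.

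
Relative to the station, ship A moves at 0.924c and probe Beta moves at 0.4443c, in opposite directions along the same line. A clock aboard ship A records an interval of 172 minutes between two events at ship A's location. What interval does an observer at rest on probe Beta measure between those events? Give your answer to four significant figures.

708.2 minutes

The velocity of ship A relative to probe Beta is (0.924 + 0.4443)c / (1 + 0.924×0.4443) = 0.97006c; relative speed 0.97006c.
γ for this relative speed: γ = 1/√(1 − 0.941016) = 4.1175.
Ship A's interval is proper; time dilation gives Δt_B = γΔτ = 4.1175 × 172 minutes = 708.2 minutes.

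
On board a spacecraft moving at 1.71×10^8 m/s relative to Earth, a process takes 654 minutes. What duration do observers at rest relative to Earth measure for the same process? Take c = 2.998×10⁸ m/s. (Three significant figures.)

β = v/c = (1.71×10^8 m/s)/(2.998×10⁸ m/s) = 0.57038.
β² = 0.3253333444, so γ = 1/√0.6746666556 = 1.2175.
The onboard clock measures proper time, so the interval in the rest frame of Earth is dilated: Δt = γ·Δτ = 1.2175 × 654 minutes = 796 minutes.

796 minutes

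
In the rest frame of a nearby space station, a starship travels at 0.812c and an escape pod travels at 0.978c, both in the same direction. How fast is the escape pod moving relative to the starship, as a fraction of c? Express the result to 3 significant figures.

0.806c

Transform to the starship's frame: u' = (u − v)/(1 − uv/c²).
u' = (0.978 − 0.812)/(1 − 0.978×0.812) = 0.166/0.205864 = 0.80636.
Speed in the starship's frame: 0.806c (in the same direction).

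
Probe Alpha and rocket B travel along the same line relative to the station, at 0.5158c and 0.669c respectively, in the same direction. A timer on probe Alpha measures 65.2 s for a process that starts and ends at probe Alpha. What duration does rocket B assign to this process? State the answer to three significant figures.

Transform probe Alpha's velocity into rocket B's frame: (0.5158 − 0.669)/(1 − 0.5158·0.669) = −0.1532/0.6549298, so the relative speed is 0.23392c.
γ for this relative speed: γ = 1/√(1 − 0.0547186) = 1.0285.
The clock on probe Alpha records proper time, so rocket B measures Δt = γΔτ = 1.0285 × 65.2 = 67.1 s.

67.1 s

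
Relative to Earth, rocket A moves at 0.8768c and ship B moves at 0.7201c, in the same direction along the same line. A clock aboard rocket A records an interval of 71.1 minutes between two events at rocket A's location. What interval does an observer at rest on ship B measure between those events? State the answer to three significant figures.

Transform rocket A's velocity into ship B's frame: (0.8768 − 0.7201)/(1 − 0.8768·0.7201) = 0.1567/0.36861632, so the relative speed is 0.4251c.
At |u| = 0.4251c, γ = (1 − 0.18071)^(−1/2) = 1.1048.
The clock on rocket A records proper time, so ship B measures Δt = γΔτ = 1.1048 × 71.1 = 78.6 minutes.

78.6 minutes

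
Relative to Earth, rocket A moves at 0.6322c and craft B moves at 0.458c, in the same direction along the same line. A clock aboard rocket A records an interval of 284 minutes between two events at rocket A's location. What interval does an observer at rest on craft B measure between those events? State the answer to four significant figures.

292.9 minutes

Speed of rocket A in craft B's frame: u = (v_A − v_B)/(1 − v_A v_B/c²) = (0.6322 − 0.458)/(1 − 0.6322×0.458) = 0.1742/0.7104524 = 0.2452; |u| = 0.2452c.
At |u| = 0.2452c, γ = (1 − 0.060123)^(−1/2) = 1.0315.
Rocket A's interval is proper; time dilation gives Δt_B = γΔτ = 1.0315 × 284 minutes = 292.9 minutes.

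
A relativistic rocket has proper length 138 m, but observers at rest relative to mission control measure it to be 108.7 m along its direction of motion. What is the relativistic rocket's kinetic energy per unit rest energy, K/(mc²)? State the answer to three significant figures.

Length contraction gives γ = L₀/L = 138/108.7 = 1.26955.
Since K = (γ−1)mc², K/(mc²) = 1.26955 − 1 = 0.270.

0.270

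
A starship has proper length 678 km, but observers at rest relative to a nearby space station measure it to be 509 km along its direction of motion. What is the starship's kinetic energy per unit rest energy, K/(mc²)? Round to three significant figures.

0.332

Length contraction gives γ = L₀/L = 678/509 = 1.33202.
K/(mc²) = γ − 1 = 1.33202 − 1 = 0.332.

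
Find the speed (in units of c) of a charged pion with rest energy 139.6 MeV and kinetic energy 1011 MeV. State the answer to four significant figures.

0.9926c

γ = 1 + K/(mc²) = 1 + 1011/139.6 = 8.2421.
β = √(1 − 1/γ²) = √(1 − 0.0147206) = √0.9852794 = 0.9926.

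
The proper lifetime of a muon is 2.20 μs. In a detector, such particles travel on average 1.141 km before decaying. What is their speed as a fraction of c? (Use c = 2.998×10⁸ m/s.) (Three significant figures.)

0.866c

Lab distance = (lab lifetime)·v = γτ·βc, so βγ = d/(cτ) = 1141/(2.998×10⁸ × 2.200×10^-6) = 1.7299.
With βγ = 1.7299: γ² = 1 + (βγ)² = 3.99255, and β = (βγ)/γ = 1.7299/1.99814 = 0.866.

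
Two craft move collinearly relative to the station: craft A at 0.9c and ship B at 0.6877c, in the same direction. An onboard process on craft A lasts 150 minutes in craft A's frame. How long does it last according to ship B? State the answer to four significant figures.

180.6 minutes

Speed of craft A in ship B's frame: u = (v_A − v_B)/(1 − v_A v_B/c²) = (0.9 − 0.6877)/(1 − 0.9×0.6877) = 0.2123/0.38107 = 0.55712; |u| = 0.55712c.
At |u| = 0.55712c, γ = (1 − 0.310383)^(−1/2) = 1.2042.
Craft A's interval is proper; time dilation gives Δt_B = γΔτ = 1.2042 × 150 minutes = 180.6 minutes.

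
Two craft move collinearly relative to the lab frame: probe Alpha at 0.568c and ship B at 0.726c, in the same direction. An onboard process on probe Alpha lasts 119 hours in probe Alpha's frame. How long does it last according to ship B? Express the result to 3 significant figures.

Speed of probe Alpha in ship B's frame: u = (v_A − v_B)/(1 − v_A v_B/c²) = (0.568 − 0.726)/(1 − 0.568×0.726) = −0.158/0.587632 = −0.26888; |u| = 0.26888c.
At |u| = 0.26888c, γ = (1 − 0.0722965)^(−1/2) = 1.0382.
The clock on probe Alpha records proper time, so ship B measures Δt = γΔτ = 1.0382 × 119 = 124 hours.

124 hours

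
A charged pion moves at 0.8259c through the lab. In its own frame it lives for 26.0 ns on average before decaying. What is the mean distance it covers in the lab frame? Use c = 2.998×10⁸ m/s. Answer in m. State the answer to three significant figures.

β² = 0.68211081, so γ = 1/√0.31788919 = 1.7736.
Lab-frame lifetime: Δt = γτ = 1.7736 × 26.0 ns = 46.114 ns.
Distance: d = vΔt = 0.8259 × 2.998×10⁸ m/s × 4.6114×10^-8 s = 11.4 m.

11.4 m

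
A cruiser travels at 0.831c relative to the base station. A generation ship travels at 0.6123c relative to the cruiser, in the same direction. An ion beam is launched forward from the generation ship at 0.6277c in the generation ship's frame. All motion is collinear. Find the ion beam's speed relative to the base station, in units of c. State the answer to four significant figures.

Compose velocities in two stages. Stage 1 (into S'): u₁ = (0.6277+0.6123)/(1+0.6277×0.6123) = 0.89573.
Stage 2 (into S): u = (0.89573+0.831)/(1+0.89573×0.831) = 0.9899, so the speed is 0.9899c.

0.9899c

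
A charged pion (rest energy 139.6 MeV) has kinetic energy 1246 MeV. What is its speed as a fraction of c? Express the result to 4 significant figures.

γ = 1 + K/(mc²) = 1 + 1246/139.6 = 9.9255.
β = √(1 − 1/γ²) = √(1 − 0.0101507) = √0.9898493 = 0.9949.

0.9949c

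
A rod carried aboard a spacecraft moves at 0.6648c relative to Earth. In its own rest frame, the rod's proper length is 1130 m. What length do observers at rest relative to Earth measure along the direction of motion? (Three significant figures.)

844 m

Lorentz factor: γ = (1 − 0.44195904)^(−1/2) = 1.3386.
Length contraction: L = L₀/γ = 1130/1.3386 = 844 m.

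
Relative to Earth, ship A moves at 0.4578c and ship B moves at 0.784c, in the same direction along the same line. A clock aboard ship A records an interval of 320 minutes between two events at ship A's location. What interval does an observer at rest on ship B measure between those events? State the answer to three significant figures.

Speed of ship A in ship B's frame: u = (v_A − v_B)/(1 − v_A v_B/c²) = (0.4578 − 0.784)/(1 − 0.4578×0.784) = −0.3262/0.6410848 = −0.50883; |u| = 0.50883c.
γ for this relative speed: γ = 1/√(1 − 0.258908) = 1.1616.
Ship A's interval is proper; time dilation gives Δt_B = γΔτ = 1.1616 × 320 minutes = 372 minutes.

372 minutes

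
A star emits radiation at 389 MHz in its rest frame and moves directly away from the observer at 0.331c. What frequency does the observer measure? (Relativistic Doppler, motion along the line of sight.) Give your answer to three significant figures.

276 MHz

Relativistic Doppler (source moving away): f_obs = f_src · √((1−β)/(1+β)).
With β = 0.331: factor = √(0.669/1.331) = 0.70896.
f_obs = 389 × 0.70896 = 276 MHz.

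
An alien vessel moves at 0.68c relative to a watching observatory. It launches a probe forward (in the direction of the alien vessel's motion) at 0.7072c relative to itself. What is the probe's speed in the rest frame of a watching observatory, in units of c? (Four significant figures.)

In units of c, u = (u' + v)/(1 + u'v) with u' = 0.7072 and v = 0.68.
Numerator: 0.7072 + 0.68 = 1.3872. Denominator: 1 + (0.7072)(0.68) = 1.480896.
u = 1.3872/1.480896 = 0.93673, so the speed is 0.9367c.

0.9367c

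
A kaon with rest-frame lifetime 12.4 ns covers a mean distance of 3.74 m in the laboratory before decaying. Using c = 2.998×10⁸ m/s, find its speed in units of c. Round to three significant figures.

Let x = d/(cτ) = 3.740 m / (2.998×10⁸ m/s × 1.240×10^-8 s) = 1.006. Since d = βγcτ, x = βγ = β/√(1−β²).
Solving: β² = x²/(1+x²) = 1.01204/2.01204 = 0.502992, so β = 0.709.

0.709c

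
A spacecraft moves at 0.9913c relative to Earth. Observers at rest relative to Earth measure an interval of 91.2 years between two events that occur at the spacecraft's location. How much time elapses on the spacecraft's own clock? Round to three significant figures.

Lorentz factor: γ = (1 − 0.98267569)^(−1/2) = 7.5975.
The spacecraft's clock runs slow as seen from Earth, so Δτ = Δt/γ = 91.2/7.5975 = 12.0 years.

12.0 years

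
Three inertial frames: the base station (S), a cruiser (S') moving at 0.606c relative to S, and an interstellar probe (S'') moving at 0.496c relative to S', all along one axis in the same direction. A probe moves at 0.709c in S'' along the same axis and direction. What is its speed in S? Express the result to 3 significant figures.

0.972c

Compose velocities in two stages. Stage 1 (into S'): u₁ = (0.709+0.496)/(1+0.709×0.496) = 0.89149.
Stage 2 (into S): u = (0.89149+0.606)/(1+0.89149×0.606) = 0.97224, so the speed is 0.972c.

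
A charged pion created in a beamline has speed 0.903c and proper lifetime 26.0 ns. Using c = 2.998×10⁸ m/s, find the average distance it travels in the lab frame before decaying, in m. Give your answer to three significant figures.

16.4 m

Lorentz factor: γ = (1 − 0.815409)^(−1/2) = 2.3275.
Lab-frame lifetime: Δt = γτ = 2.3275 × 26.0 ns = 60.515 ns.
Distance: d = vΔt = 0.903 × 2.998×10⁸ m/s × 6.0515×10^-8 s = 16.4 m.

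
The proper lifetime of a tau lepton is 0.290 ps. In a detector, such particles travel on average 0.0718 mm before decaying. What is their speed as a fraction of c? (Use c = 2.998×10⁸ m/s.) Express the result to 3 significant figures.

0.637c

Let x = d/(cτ) = 7.180×10^-5 m / (2.998×10⁸ m/s × 2.900×10^-13 s) = 0.82584. Since d = βγcτ, x = βγ = β/√(1−β²).
Solving: β² = x²/(1+x²) = 0.682012/1.682012 = 0.405474, so β = 0.637.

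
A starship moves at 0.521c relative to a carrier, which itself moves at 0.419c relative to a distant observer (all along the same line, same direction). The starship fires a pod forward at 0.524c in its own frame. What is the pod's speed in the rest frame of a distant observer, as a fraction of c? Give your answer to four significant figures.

Apply u = (u'+v)/(1+u'v) twice. Pod in the carrier frame: (0.524+0.521)/(1+0.524·0.521) = 1.045/1.273004 = 0.82089c.
That velocity, transformed to the rest frame of a distant observer: (0.82089+0.419)/(1+0.82089·0.419) = 1.23989/1.34395291 = 0.92257c.

0.9226c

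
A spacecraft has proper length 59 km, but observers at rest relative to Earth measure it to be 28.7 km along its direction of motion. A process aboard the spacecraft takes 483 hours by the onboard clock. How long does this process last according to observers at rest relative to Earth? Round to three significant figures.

γ = L₀/L = 59/28.7 = 2.05575.
The same γ dilates the second interval: 2.05575 × 483 hours = 993 hours.

993 hours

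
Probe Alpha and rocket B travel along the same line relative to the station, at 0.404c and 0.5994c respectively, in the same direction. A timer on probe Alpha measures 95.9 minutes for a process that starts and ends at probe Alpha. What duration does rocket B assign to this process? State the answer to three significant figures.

99.3 minutes

Speed of probe Alpha in rocket B's frame: u = (v_A − v_B)/(1 − v_A v_B/c²) = (0.404 − 0.5994)/(1 − 0.404×0.5994) = −0.1954/0.7578424 = −0.25784; |u| = 0.25784c.
At |u| = 0.25784c, γ = (1 − 0.0664815)^(−1/2) = 1.035.
The clock on probe Alpha records proper time, so rocket B measures Δt = γΔτ = 1.035 × 95.9 = 99.3 minutes.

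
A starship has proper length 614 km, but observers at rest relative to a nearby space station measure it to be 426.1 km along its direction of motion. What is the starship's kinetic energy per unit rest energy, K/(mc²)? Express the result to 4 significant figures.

From L = L₀/γ: γ = 614/426.1 = 1.44098.
Since K = (γ−1)mc², K/(mc²) = 1.44098 − 1 = 0.4410.

0.4410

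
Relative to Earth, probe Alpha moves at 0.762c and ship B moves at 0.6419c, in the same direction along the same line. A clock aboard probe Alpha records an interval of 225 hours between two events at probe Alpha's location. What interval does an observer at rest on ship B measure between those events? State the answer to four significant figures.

Transform probe Alpha's velocity into ship B's frame: (0.762 − 0.6419)/(1 − 0.762·0.6419) = 0.1201/0.5108722, so the relative speed is 0.23509c.
γ for this relative speed: γ = 1/√(1 − 0.0552673) = 1.0288.
The clock on probe Alpha records proper time, so ship B measures Δt = γΔτ = 1.0288 × 225 = 231.5 hours.

231.5 hours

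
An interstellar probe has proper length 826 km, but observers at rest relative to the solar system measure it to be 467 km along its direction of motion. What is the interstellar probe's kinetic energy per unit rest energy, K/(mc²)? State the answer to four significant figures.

0.7687

From L = L₀/γ: γ = 826/467 = 1.76874.
K/(mc²) = γ − 1 = 1.76874 − 1 = 0.7687.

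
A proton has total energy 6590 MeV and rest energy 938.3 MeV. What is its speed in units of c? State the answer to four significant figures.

0.9898c

Total energy E = γmc² gives γ = 6590/938.3 = 7.0233.
Hence β = √(1 − 1/γ²) = √(1 − 0.020273) = √0.979727 = 0.9898.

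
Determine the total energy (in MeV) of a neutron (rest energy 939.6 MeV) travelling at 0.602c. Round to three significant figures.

γ = 1/√(1 − β²) = 1/√(1 − 0.362404) = 1/√0.637596 = 1/0.798496 = 1.2524.
Total energy: E = γmc² = 1.2524 × 939.6 MeV = 1180 MeV.

1180 MeV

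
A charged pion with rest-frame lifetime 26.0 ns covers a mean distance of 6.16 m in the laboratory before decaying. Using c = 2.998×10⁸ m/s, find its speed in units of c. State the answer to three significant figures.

0.620c

d = βγcτ ⇒ βγ = d/(cτ) = 6.160 m / (7.7948 m) = 0.79027.
β = (βγ)/√(1+(βγ)²) = 0.79027/√1.624527 = 0.620.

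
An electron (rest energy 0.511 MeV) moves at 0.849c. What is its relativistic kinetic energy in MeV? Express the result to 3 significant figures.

0.456 MeV

Lorentz factor: γ = (1 − 0.720801)^(−1/2) = 1.89253.
Kinetic energy: K = (γ − 1)mc² = (1.89253 − 1) × 0.511 MeV = 0.89253 × 0.511 = 0.456 MeV.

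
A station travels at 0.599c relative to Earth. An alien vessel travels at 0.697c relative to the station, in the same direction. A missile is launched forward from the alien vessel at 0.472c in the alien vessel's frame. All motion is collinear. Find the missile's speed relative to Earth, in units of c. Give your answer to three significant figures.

Compose velocities in two stages. Stage 1 (into S'): u₁ = (0.472+0.697)/(1+0.472×0.697) = 0.87962.
Stage 2 (into S): u = (0.87962+0.599)/(1+0.87962×0.599) = 0.96839, so the speed is 0.968c.

0.968c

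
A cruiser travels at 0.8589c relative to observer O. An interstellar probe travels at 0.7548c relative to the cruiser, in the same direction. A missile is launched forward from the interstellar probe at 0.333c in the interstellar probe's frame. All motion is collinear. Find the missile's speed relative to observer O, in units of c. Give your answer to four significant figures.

0.9894c

Apply u = (u'+v)/(1+u'v) twice. Missile in the cruiser frame: (0.333+0.7548)/(1+0.333·0.7548) = 1.0878/1.2513484 = 0.8693c.
That velocity, transformed to the rest frame of observer O: (0.8693+0.8589)/(1+0.8693·0.8589) = 1.7282/1.74664177 = 0.98944c.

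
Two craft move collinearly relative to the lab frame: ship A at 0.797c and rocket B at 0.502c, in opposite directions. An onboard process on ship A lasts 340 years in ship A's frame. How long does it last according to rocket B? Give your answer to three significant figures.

The velocity of ship A relative to rocket B is (0.797 + 0.502)c / (1 + 0.797×0.502) = 0.92779c; relative speed 0.92779c.
γ for this relative speed: γ = 1/√(1 − 0.860794) = 2.6802.
The clock on ship A records proper time, so rocket B measures Δt = γΔτ = 2.6802 × 340 = 911 years.

911 years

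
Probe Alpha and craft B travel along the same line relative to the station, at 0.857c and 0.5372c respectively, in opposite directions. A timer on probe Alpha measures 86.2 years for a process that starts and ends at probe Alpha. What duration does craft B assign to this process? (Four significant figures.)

The velocity of probe Alpha relative to craft B is (0.857 + 0.5372)c / (1 + 0.857×0.5372) = 0.95468c; relative speed 0.95468c.
At |u| = 0.95468c, γ = (1 − 0.911414)^(−1/2) = 3.3598.
The clock on probe Alpha records proper time, so craft B measures Δt = γΔτ = 3.3598 × 86.2 = 289.6 years.

289.6 years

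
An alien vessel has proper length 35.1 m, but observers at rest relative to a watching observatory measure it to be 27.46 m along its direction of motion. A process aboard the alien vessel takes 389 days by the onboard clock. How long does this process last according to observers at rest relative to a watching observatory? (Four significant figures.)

497.2 days

γ = L₀/L = 35.1/27.46 = 1.27822.
Δt = γΔτ = 1.27822 × 389 = 497.2 days.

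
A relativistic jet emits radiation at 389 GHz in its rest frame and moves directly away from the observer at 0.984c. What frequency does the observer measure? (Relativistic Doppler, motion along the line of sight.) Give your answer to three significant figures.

Relativistic Doppler (source moving away): f_obs = f_src · √((1−β)/(1+β)).
With β = 0.984: factor = √(0.016/1.984) = 0.089803.
f_obs = 389 × 0.089803 = 34.9 GHz.

34.9 GHz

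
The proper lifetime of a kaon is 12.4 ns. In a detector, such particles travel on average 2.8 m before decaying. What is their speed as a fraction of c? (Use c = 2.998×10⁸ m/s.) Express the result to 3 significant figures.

Lab distance = (lab lifetime)·v = γτ·βc, so βγ = d/(cτ) = 2.800/(2.998×10⁸ × 1.240×10^-8) = 0.75319.
With βγ = 0.75319: γ² = 1 + (βγ)² = 1.567295, and β = (βγ)/γ = 0.75319/1.25192 = 0.602.

0.602c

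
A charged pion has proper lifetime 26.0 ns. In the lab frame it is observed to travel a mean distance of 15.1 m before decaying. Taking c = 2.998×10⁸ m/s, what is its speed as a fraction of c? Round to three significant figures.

0.889c

Let x = d/(cτ) = 15.10 m / (2.998×10⁸ m/s × 2.600×10^-8 s) = 1.9372. Since d = βγcτ, x = βγ = β/√(1−β²).
Solving: β² = x²/(1+x²) = 3.75274/4.75274 = 0.789595, so β = 0.889.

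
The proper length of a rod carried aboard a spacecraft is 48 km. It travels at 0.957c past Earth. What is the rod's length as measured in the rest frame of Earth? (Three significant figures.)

γ = 1/√(1 − β²) = 1/√(1 − 0.915849) = 1/√0.084151 = 1/0.290088 = 3.4472.
Length contraction: L = L₀/γ = 48/3.4472 = 13.9 km.

13.9 km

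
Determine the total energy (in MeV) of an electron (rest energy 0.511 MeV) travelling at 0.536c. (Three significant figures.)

0.605 MeV

γ = 1/√(1 − β²) = 1/√(1 − 0.287296) = 1/√0.712704 = 1/0.844218 = 1.1845.
Total energy: E = γmc² = 1.1845 × 0.511 MeV = 0.605 MeV.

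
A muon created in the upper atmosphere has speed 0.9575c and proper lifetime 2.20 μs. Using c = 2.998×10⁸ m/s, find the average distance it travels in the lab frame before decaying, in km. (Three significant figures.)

2.19 km

γ = 1/√(1 − β²) = 1/√(1 − 0.91680625) = 1/√0.08319375 = 1/0.288433 = 3.467.
Lab-frame lifetime: Δt = γτ = 3.467 × 2.20 μs = 7.6274 μs.
Distance: d = vΔt = 0.9575 × 2.998×10⁸ m/s × 7.6274×10^-6 s = 2190 m = 2.19 km.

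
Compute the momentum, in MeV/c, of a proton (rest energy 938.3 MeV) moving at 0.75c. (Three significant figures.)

Lorentz factor: γ = (1 − 0.5625)^(−1/2) = 1.5119.
Momentum: p = γβ·mc = 1.5119 × 0.75 × 938.3 MeV/c = 1060 MeV/c.

1060 MeV/c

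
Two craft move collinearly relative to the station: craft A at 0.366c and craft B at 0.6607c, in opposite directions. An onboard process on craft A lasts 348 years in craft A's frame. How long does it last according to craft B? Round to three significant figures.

619 years

The velocity of craft A relative to craft B is (0.366 + 0.6607)c / (1 + 0.366×0.6607) = 0.82677c; relative speed 0.82677c.
At |u| = 0.82677c, γ = (1 − 0.683549)^(−1/2) = 1.7777.
The clock on craft A records proper time, so craft B measures Δt = γΔτ = 1.7777 × 348 = 619 years.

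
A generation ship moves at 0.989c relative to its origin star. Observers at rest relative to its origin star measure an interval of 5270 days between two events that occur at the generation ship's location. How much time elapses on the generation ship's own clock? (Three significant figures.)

With β = 0.989, γ = 1/√(1 − 0.989²) = 1/√0.021879 = 6.7606.
The generation ship's clock runs slow as seen from its origin star, so Δτ = Δt/γ = 5270/6.7606 = 780 days.

780 days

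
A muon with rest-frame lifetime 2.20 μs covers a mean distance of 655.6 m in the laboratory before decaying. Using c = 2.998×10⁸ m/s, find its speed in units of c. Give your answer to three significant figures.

0.705c

Lab distance = (lab lifetime)·v = γτ·βc, so βγ = d/(cτ) = 655.6/(2.998×10⁸ × 2.200×10^-6) = 0.994.
With βγ = 0.994: γ² = 1 + (βγ)² = 1.988036, and β = (βγ)/γ = 0.994/1.40998 = 0.705.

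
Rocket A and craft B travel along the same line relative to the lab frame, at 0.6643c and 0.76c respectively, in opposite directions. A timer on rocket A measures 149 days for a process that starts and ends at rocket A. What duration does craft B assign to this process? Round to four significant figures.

461.6 days

Speed of rocket A in craft B's frame: u = (v_A + v_B)/(1 + v_A v_B/c²) = (0.6643 + 0.76)/(1 + 0.6643×0.76) = 1.4243/1.504868 = 0.94646; |u| = 0.94646c.
γ for this relative speed: γ = 1/√(1 − 0.895787) = 3.0977.
The clock on rocket A records proper time, so craft B measures Δt = γΔτ = 3.0977 × 149 = 461.6 days.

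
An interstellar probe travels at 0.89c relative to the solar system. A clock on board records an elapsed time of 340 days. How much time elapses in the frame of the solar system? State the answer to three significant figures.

746 days

With β = 0.89, γ = 1/√(1 − 0.89²) = 1/√0.2079 = 2.1932.
Time dilation: Δt = γ·Δτ = 2.1932 × 340 = 746 days.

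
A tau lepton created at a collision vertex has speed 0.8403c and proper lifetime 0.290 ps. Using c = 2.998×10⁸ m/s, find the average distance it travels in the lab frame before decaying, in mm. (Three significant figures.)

0.135 mm

With β = 0.8403, γ = 1/√(1 − 0.8403²) = 1/√0.29389591 = 1.8446.
Lab-frame lifetime: Δt = γτ = 1.8446 × 0.290 ps = 0.53493 ps.
Distance: d = vΔt = 0.8403 × 2.998×10⁸ m/s × 5.3493×10^-13 s = 1.35×10^-4 m = 0.135 mm.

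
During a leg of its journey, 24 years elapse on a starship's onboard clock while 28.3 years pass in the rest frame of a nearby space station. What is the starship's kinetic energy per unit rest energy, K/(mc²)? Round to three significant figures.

0.179

From Δt = γΔτ: γ = 28.3/24 = 1.17917.
K/(mc²) = γ − 1 = 1.17917 − 1 = 0.179.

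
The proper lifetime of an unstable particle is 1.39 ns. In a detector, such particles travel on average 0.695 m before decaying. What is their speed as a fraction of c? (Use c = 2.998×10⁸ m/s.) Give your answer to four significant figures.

0.8576c

Lab distance = (lab lifetime)·v = γτ·βc, so βγ = d/(cτ) = 0.6950/(2.998×10⁸ × 1.390×10^-9) = 1.6678.
With βγ = 1.6678: γ² = 1 + (βγ)² = 3.78156, and β = (βγ)/γ = 1.6678/1.94462 = 0.8576.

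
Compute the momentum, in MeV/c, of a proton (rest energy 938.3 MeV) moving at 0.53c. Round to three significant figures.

γ = 1/√(1 − β²) = 1/√(1 − 0.2809) = 1/√0.7191 = 1/0.847998 = 1.1792.
Momentum: p = γβ·mc = 1.1792 × 0.53 × 938.3 MeV/c = 586 MeV/c.

586 MeV/c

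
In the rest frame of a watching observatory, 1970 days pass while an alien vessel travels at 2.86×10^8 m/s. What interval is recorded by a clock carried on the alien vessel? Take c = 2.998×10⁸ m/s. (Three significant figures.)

β = v/c = (2.86×10^8 m/s)/(2.998×10⁸ m/s) = 0.953969.
Lorentz factor: γ = (1 − 0.9100569)^(−1/2) = 3.3344.
The moving clock records proper time: Δτ = Δt/γ = 1970/3.3344 = 591 days.

591 days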